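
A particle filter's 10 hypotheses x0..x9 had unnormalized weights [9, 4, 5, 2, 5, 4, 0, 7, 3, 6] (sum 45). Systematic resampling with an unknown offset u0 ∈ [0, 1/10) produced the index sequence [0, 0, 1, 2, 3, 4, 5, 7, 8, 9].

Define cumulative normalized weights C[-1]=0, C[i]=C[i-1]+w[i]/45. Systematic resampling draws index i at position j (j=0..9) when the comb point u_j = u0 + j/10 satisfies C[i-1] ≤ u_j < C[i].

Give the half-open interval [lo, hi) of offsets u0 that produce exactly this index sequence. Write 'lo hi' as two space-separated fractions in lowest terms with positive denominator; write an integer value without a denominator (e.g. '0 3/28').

C = [1/5, 13/45, 2/5, 4/9, 5/9, 29/45, 29/45, 4/5, 13/15, 1]
j=0 picked index 0: u0 ∈ [0, 1/5)
j=1 picked index 0: u0 ∈ [-1/10, 1/10)
j=2 picked index 1: u0 ∈ [0, 4/45)
j=3 picked index 2: u0 ∈ [-1/90, 1/10)
j=4 picked index 3: u0 ∈ [0, 2/45)
j=5 picked index 4: u0 ∈ [-1/18, 1/18)
j=6 picked index 5: u0 ∈ [-2/45, 2/45)
j=7 picked index 7: u0 ∈ [-1/18, 1/10)
j=8 picked index 8: u0 ∈ [0, 1/15)
j=9 picked index 9: u0 ∈ [-1/30, 1/10)
intersection: [0, 2/45)

0 2/45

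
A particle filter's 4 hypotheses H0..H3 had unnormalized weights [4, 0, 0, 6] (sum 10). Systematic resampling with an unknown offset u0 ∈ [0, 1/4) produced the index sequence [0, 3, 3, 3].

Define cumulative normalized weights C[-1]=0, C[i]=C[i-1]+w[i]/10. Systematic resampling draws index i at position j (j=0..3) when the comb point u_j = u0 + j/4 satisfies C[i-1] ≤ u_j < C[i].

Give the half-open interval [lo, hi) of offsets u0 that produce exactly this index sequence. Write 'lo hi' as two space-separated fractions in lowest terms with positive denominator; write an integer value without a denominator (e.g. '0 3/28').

C = [2/5, 2/5, 2/5, 1]
j=0 picked index 0: u0 ∈ [0, 2/5)
j=1 picked index 3: u0 ∈ [3/20, 3/4)
j=2 picked index 3: u0 ∈ [-1/10, 1/2)
j=3 picked index 3: u0 ∈ [-7/20, 1/4)
intersection: [3/20, 1/4)

3/20 1/4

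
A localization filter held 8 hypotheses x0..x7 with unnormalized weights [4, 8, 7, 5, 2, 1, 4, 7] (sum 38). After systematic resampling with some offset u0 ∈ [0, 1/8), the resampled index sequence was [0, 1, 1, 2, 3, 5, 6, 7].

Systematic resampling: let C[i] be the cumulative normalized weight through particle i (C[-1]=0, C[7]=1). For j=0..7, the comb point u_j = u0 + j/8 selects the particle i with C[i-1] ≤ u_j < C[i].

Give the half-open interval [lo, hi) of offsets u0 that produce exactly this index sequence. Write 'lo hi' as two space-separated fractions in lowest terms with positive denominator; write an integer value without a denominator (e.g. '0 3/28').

9/152 5/76

C = [2/19, 6/19, 1/2, 12/19, 13/19, 27/38, 31/38, 1]
j=0 picked index 0: u0 ∈ [0, 2/19)
j=1 picked index 1: u0 ∈ [-3/152, 29/152)
j=2 picked index 1: u0 ∈ [-11/76, 5/76)
j=3 picked index 2: u0 ∈ [-9/152, 1/8)
j=4 picked index 3: u0 ∈ [0, 5/38)
j=5 picked index 5: u0 ∈ [9/152, 13/152)
j=6 picked index 6: u0 ∈ [-3/76, 5/76)
j=7 picked index 7: u0 ∈ [-9/152, 1/8)
intersection: [9/152, 5/76)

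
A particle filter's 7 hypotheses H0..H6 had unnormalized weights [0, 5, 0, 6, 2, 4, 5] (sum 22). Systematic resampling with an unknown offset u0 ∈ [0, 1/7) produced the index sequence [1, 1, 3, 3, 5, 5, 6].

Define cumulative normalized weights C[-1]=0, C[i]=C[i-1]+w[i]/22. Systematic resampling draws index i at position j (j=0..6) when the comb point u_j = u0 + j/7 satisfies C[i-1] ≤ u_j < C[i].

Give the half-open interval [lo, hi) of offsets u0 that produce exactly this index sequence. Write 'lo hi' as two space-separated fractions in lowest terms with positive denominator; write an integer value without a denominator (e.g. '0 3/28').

3/154 9/154

C = [0, 5/22, 5/22, 1/2, 13/22, 17/22, 1]
j=0 picked index 1: u0 ∈ [0, 5/22)
j=1 picked index 1: u0 ∈ [-1/7, 13/154)
j=2 picked index 3: u0 ∈ [-9/154, 3/14)
j=3 picked index 3: u0 ∈ [-31/154, 1/14)
j=4 picked index 5: u0 ∈ [3/154, 31/154)
j=5 picked index 5: u0 ∈ [-19/154, 9/154)
j=6 picked index 6: u0 ∈ [-13/154, 1/7)
intersection: [3/154, 9/154)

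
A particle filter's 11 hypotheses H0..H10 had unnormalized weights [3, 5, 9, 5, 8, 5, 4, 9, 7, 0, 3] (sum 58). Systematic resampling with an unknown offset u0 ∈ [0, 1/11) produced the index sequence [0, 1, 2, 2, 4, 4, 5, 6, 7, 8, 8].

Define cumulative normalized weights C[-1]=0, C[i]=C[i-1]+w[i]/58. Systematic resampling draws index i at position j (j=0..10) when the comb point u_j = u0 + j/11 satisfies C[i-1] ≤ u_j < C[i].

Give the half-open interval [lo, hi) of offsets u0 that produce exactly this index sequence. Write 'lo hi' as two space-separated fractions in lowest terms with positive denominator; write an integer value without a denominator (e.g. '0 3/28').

5/319 13/638

C = [3/58, 4/29, 17/58, 11/29, 15/29, 35/58, 39/58, 24/29, 55/58, 55/58, 1]
j=0 picked index 0: u0 ∈ [0, 3/58)
j=1 picked index 1: u0 ∈ [-25/638, 15/319)
j=2 picked index 2: u0 ∈ [-14/319, 71/638)
j=3 picked index 2: u0 ∈ [-43/319, 13/638)
j=4 picked index 4: u0 ∈ [5/319, 49/319)
j=5 picked index 4: u0 ∈ [-24/319, 20/319)
j=6 picked index 5: u0 ∈ [-9/319, 37/638)
j=7 picked index 6: u0 ∈ [-21/638, 23/638)
j=8 picked index 7: u0 ∈ [-35/638, 32/319)
j=9 picked index 8: u0 ∈ [3/319, 83/638)
j=10 picked index 8: u0 ∈ [-26/319, 25/638)
intersection: [5/319, 13/638)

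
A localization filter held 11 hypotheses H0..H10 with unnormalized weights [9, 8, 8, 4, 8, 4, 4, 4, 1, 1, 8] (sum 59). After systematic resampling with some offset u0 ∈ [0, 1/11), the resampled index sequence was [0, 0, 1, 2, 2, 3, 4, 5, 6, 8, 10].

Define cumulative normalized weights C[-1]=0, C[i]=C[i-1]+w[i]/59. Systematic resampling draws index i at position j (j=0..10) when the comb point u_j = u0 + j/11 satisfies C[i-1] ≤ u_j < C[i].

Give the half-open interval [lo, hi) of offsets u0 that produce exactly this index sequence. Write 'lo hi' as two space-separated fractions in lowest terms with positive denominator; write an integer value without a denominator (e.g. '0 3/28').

C = [9/59, 17/59, 25/59, 29/59, 37/59, 41/59, 45/59, 49/59, 50/59, 51/59, 1]
j=0 picked index 0: u0 ∈ [0, 9/59)
j=1 picked index 0: u0 ∈ [-1/11, 40/649)
j=2 picked index 1: u0 ∈ [-19/649, 69/649)
j=3 picked index 2: u0 ∈ [10/649, 98/649)
j=4 picked index 2: u0 ∈ [-49/649, 39/649)
j=5 picked index 3: u0 ∈ [-20/649, 24/649)
j=6 picked index 4: u0 ∈ [-35/649, 53/649)
j=7 picked index 5: u0 ∈ [-6/649, 38/649)
j=8 picked index 6: u0 ∈ [-21/649, 23/649)
j=9 picked index 8: u0 ∈ [8/649, 19/649)
j=10 picked index 10: u0 ∈ [-29/649, 1/11)
intersection: [10/649, 19/649)

10/649 19/649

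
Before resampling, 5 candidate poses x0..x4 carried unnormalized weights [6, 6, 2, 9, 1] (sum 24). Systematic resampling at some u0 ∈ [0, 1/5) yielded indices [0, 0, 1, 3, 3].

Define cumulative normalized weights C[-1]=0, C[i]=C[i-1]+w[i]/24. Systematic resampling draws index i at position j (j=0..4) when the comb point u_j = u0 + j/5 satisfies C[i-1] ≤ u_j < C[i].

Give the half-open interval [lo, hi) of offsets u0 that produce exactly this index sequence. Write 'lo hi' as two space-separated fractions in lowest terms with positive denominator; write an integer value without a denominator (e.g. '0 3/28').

C = [1/4, 1/2, 7/12, 23/24, 1]
j=0 picked index 0: u0 ∈ [0, 1/4)
j=1 picked index 0: u0 ∈ [-1/5, 1/20)
j=2 picked index 1: u0 ∈ [-3/20, 1/10)
j=3 picked index 3: u0 ∈ [-1/60, 43/120)
j=4 picked index 3: u0 ∈ [-13/60, 19/120)
intersection: [0, 1/20)

0 1/20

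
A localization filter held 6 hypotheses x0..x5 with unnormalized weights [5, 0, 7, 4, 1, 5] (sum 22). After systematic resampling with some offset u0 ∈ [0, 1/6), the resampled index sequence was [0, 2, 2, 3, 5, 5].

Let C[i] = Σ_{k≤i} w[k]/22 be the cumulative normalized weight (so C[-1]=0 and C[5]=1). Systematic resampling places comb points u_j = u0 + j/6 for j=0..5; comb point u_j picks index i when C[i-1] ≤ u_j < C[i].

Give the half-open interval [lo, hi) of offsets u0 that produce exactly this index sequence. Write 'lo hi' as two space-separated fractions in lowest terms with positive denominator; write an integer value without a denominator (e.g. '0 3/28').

7/66 1/6

C = [5/22, 5/22, 6/11, 8/11, 17/22, 1]
j=0 picked index 0: u0 ∈ [0, 5/22)
j=1 picked index 2: u0 ∈ [2/33, 25/66)
j=2 picked index 2: u0 ∈ [-7/66, 7/33)
j=3 picked index 3: u0 ∈ [1/22, 5/22)
j=4 picked index 5: u0 ∈ [7/66, 1/3)
j=5 picked index 5: u0 ∈ [-2/33, 1/6)
intersection: [7/66, 1/6)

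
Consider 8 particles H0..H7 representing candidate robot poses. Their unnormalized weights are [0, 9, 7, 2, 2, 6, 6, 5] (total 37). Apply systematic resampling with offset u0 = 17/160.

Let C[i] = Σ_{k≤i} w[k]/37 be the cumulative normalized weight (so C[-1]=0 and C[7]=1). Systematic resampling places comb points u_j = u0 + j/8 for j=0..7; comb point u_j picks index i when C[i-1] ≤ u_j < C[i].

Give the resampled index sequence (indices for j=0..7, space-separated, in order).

1 1 2 3 5 6 6 7

C = [0, 9/37, 16/37, 18/37, 20/37, 26/37, 32/37, 1]
j=0: u_0=17/160 ∈ [0, 9/37) → index 1
j=1: u_1=37/160 ∈ [0, 9/37) → index 1
j=2: u_2=57/160 ∈ [9/37, 16/37) → index 2
j=3: u_3=77/160 ∈ [16/37, 18/37) → index 3
j=4: u_4=97/160 ∈ [20/37, 26/37) → index 5
j=5: u_5=117/160 ∈ [26/37, 32/37) → index 6
j=6: u_6=137/160 ∈ [26/37, 32/37) → index 6
j=7: u_7=157/160 ∈ [32/37, 1) → index 7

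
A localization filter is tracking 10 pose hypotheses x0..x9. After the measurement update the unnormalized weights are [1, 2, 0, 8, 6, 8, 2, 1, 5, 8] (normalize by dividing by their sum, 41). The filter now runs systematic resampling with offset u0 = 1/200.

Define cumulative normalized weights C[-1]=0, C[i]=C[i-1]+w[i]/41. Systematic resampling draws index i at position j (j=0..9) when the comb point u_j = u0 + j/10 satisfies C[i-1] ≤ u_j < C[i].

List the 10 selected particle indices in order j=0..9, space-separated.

C = [1/41, 3/41, 3/41, 11/41, 17/41, 25/41, 27/41, 28/41, 33/41, 1]
j=0: u_0=1/200 ∈ [0, 1/41) → index 0
j=1: u_1=21/200 ∈ [3/41, 11/41) → index 3
j=2: u_2=41/200 ∈ [3/41, 11/41) → index 3
j=3: u_3=61/200 ∈ [11/41, 17/41) → index 4
j=4: u_4=81/200 ∈ [11/41, 17/41) → index 4
j=5: u_5=101/200 ∈ [17/41, 25/41) → index 5
j=6: u_6=121/200 ∈ [17/41, 25/41) → index 5
j=7: u_7=141/200 ∈ [28/41, 33/41) → index 8
j=8: u_8=161/200 ∈ [33/41, 1) → index 9
j=9: u_9=181/200 ∈ [33/41, 1) → index 9

0 3 3 4 4 5 5 8 9 9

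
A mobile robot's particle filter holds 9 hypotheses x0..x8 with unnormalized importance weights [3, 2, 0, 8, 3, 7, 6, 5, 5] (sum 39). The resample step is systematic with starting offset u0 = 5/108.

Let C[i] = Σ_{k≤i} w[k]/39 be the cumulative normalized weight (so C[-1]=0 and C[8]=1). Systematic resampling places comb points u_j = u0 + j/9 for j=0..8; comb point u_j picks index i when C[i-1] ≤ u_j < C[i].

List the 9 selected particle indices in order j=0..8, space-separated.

0 3 3 4 5 6 6 7 8

C = [1/13, 5/39, 5/39, 1/3, 16/39, 23/39, 29/39, 34/39, 1]
j=0: u_0=5/108 ∈ [0, 1/13) → index 0
j=1: u_1=17/108 ∈ [5/39, 1/3) → index 3
j=2: u_2=29/108 ∈ [5/39, 1/3) → index 3
j=3: u_3=41/108 ∈ [1/3, 16/39) → index 4
j=4: u_4=53/108 ∈ [16/39, 23/39) → index 5
j=5: u_5=65/108 ∈ [23/39, 29/39) → index 6
j=6: u_6=77/108 ∈ [23/39, 29/39) → index 6
j=7: u_7=89/108 ∈ [29/39, 34/39) → index 7
j=8: u_8=101/108 ∈ [34/39, 1) → index 8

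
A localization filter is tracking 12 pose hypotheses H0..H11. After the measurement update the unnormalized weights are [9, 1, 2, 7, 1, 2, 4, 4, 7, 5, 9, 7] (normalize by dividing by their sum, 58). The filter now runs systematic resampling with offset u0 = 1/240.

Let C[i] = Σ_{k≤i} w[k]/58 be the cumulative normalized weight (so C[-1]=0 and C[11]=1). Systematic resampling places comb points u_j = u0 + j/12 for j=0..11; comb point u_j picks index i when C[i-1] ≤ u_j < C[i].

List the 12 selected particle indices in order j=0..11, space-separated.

0 0 1 3 4 6 7 8 9 10 10 11

C = [9/58, 5/29, 6/29, 19/58, 10/29, 11/29, 13/29, 15/29, 37/58, 21/29, 51/58, 1]
j=0: u_0=1/240 ∈ [0, 9/58) → index 0
j=1: u_1=7/80 ∈ [0, 9/58) → index 0
j=2: u_2=41/240 ∈ [9/58, 5/29) → index 1
j=3: u_3=61/240 ∈ [6/29, 19/58) → index 3
j=4: u_4=27/80 ∈ [19/58, 10/29) → index 4
j=5: u_5=101/240 ∈ [11/29, 13/29) → index 6
j=6: u_6=121/240 ∈ [13/29, 15/29) → index 7
j=7: u_7=47/80 ∈ [15/29, 37/58) → index 8
j=8: u_8=161/240 ∈ [37/58, 21/29) → index 9
j=9: u_9=181/240 ∈ [21/29, 51/58) → index 10
j=10: u_10=67/80 ∈ [21/29, 51/58) → index 10
j=11: u_11=221/240 ∈ [51/58, 1) → index 11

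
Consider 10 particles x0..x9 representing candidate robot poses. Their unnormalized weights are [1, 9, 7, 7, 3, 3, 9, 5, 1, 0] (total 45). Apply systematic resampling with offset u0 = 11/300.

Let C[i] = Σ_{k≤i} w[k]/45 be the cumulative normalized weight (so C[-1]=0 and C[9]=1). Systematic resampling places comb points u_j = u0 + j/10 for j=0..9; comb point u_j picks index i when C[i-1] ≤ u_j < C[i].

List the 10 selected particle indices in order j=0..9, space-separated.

1 1 2 2 3 4 5 6 6 7

C = [1/45, 2/9, 17/45, 8/15, 3/5, 2/3, 13/15, 44/45, 1, 1]
j=0: u_0=11/300 ∈ [1/45, 2/9) → index 1
j=1: u_1=41/300 ∈ [1/45, 2/9) → index 1
j=2: u_2=71/300 ∈ [2/9, 17/45) → index 2
j=3: u_3=101/300 ∈ [2/9, 17/45) → index 2
j=4: u_4=131/300 ∈ [17/45, 8/15) → index 3
j=5: u_5=161/300 ∈ [8/15, 3/5) → index 4
j=6: u_6=191/300 ∈ [3/5, 2/3) → index 5
j=7: u_7=221/300 ∈ [2/3, 13/15) → index 6
j=8: u_8=251/300 ∈ [2/3, 13/15) → index 6
j=9: u_9=281/300 ∈ [13/15, 44/45) → index 7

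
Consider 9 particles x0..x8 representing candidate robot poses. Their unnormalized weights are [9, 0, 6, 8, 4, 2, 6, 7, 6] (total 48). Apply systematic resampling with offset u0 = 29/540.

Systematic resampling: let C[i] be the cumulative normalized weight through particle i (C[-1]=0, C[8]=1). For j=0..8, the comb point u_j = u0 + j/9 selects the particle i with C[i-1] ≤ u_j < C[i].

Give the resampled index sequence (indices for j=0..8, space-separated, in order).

0 0 2 3 4 6 6 7 8

C = [3/16, 3/16, 5/16, 23/48, 9/16, 29/48, 35/48, 7/8, 1]
j=0: u_0=29/540 ∈ [0, 3/16) → index 0
j=1: u_1=89/540 ∈ [0, 3/16) → index 0
j=2: u_2=149/540 ∈ [3/16, 5/16) → index 2
j=3: u_3=209/540 ∈ [5/16, 23/48) → index 3
j=4: u_4=269/540 ∈ [23/48, 9/16) → index 4
j=5: u_5=329/540 ∈ [29/48, 35/48) → index 6
j=6: u_6=389/540 ∈ [29/48, 35/48) → index 6
j=7: u_7=449/540 ∈ [35/48, 7/8) → index 7
j=8: u_8=509/540 ∈ [7/8, 1) → index 8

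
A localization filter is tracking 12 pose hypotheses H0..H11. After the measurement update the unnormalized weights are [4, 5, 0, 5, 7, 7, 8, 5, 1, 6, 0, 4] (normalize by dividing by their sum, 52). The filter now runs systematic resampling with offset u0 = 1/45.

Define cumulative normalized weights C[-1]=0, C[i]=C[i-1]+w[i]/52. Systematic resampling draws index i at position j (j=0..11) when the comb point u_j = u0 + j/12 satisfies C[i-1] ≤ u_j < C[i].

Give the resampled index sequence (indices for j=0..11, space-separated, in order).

0 1 3 4 4 5 5 6 6 7 9 11

C = [1/13, 9/52, 9/52, 7/26, 21/52, 7/13, 9/13, 41/52, 21/26, 12/13, 12/13, 1]
j=0: u_0=1/45 ∈ [0, 1/13) → index 0
j=1: u_1=19/180 ∈ [1/13, 9/52) → index 1
j=2: u_2=17/90 ∈ [9/52, 7/26) → index 3
j=3: u_3=49/180 ∈ [7/26, 21/52) → index 4
j=4: u_4=16/45 ∈ [7/26, 21/52) → index 4
j=5: u_5=79/180 ∈ [21/52, 7/13) → index 5
j=6: u_6=47/90 ∈ [21/52, 7/13) → index 5
j=7: u_7=109/180 ∈ [7/13, 9/13) → index 6
j=8: u_8=31/45 ∈ [7/13, 9/13) → index 6
j=9: u_9=139/180 ∈ [9/13, 41/52) → index 7
j=10: u_10=77/90 ∈ [21/26, 12/13) → index 9
j=11: u_11=169/180 ∈ [12/13, 1) → index 11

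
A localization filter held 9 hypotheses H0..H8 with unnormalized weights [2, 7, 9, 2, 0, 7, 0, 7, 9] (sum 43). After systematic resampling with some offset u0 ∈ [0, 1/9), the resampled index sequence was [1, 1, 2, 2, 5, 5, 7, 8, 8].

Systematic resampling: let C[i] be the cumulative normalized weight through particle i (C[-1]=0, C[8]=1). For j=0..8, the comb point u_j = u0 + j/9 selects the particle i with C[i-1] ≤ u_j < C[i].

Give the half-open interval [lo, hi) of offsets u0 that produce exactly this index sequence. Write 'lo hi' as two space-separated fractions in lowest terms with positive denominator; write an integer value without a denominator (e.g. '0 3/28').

2/43 28/387

C = [2/43, 9/43, 18/43, 20/43, 20/43, 27/43, 27/43, 34/43, 1]
j=0 picked index 1: u0 ∈ [2/43, 9/43)
j=1 picked index 1: u0 ∈ [-25/387, 38/387)
j=2 picked index 2: u0 ∈ [-5/387, 76/387)
j=3 picked index 2: u0 ∈ [-16/129, 11/129)
j=4 picked index 5: u0 ∈ [8/387, 71/387)
j=5 picked index 5: u0 ∈ [-35/387, 28/387)
j=6 picked index 7: u0 ∈ [-5/129, 16/129)
j=7 picked index 8: u0 ∈ [5/387, 2/9)
j=8 picked index 8: u0 ∈ [-38/387, 1/9)
intersection: [2/43, 28/387)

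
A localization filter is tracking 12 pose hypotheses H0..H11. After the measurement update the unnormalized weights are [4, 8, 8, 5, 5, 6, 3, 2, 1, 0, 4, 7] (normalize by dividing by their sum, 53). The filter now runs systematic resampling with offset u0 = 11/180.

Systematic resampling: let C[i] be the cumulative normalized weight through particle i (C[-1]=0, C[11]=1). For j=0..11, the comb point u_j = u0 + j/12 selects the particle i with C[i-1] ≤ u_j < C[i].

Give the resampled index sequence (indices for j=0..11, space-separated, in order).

C = [4/53, 12/53, 20/53, 25/53, 30/53, 36/53, 39/53, 41/53, 42/53, 42/53, 46/53, 1]
j=0: u_0=11/180 ∈ [0, 4/53) → index 0
j=1: u_1=13/90 ∈ [4/53, 12/53) → index 1
j=2: u_2=41/180 ∈ [12/53, 20/53) → index 2
j=3: u_3=14/45 ∈ [12/53, 20/53) → index 2
j=4: u_4=71/180 ∈ [20/53, 25/53) → index 3
j=5: u_5=43/90 ∈ [25/53, 30/53) → index 4
j=6: u_6=101/180 ∈ [25/53, 30/53) → index 4
j=7: u_7=29/45 ∈ [30/53, 36/53) → index 5
j=8: u_8=131/180 ∈ [36/53, 39/53) → index 6
j=9: u_9=73/90 ∈ [42/53, 46/53) → index 10
j=10: u_10=161/180 ∈ [46/53, 1) → index 11
j=11: u_11=44/45 ∈ [46/53, 1) → index 11

0 1 2 2 3 4 4 5 6 10 11 11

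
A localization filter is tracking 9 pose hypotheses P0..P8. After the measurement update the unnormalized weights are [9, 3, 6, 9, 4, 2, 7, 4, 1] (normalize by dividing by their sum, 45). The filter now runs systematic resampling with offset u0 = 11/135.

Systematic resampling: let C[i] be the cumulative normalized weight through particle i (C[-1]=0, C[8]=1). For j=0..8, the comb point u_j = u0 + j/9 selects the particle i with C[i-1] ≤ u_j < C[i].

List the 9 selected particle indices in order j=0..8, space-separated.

0 0 2 3 3 4 6 6 7

C = [1/5, 4/15, 2/5, 3/5, 31/45, 11/15, 8/9, 44/45, 1]
j=0: u_0=11/135 ∈ [0, 1/5) → index 0
j=1: u_1=26/135 ∈ [0, 1/5) → index 0
j=2: u_2=41/135 ∈ [4/15, 2/5) → index 2
j=3: u_3=56/135 ∈ [2/5, 3/5) → index 3
j=4: u_4=71/135 ∈ [2/5, 3/5) → index 3
j=5: u_5=86/135 ∈ [3/5, 31/45) → index 4
j=6: u_6=101/135 ∈ [11/15, 8/9) → index 6
j=7: u_7=116/135 ∈ [11/15, 8/9) → index 6
j=8: u_8=131/135 ∈ [8/9, 44/45) → index 7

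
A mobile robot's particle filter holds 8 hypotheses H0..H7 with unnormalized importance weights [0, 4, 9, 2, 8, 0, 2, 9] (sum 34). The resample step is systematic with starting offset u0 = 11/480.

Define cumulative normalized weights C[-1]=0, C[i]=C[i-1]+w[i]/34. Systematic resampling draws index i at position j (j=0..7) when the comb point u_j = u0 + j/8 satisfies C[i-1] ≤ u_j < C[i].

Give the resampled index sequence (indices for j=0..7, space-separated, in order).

C = [0, 2/17, 13/34, 15/34, 23/34, 23/34, 25/34, 1]
j=0: u_0=11/480 ∈ [0, 2/17) → index 1
j=1: u_1=71/480 ∈ [2/17, 13/34) → index 2
j=2: u_2=131/480 ∈ [2/17, 13/34) → index 2
j=3: u_3=191/480 ∈ [13/34, 15/34) → index 3
j=4: u_4=251/480 ∈ [15/34, 23/34) → index 4
j=5: u_5=311/480 ∈ [15/34, 23/34) → index 4
j=6: u_6=371/480 ∈ [25/34, 1) → index 7
j=7: u_7=431/480 ∈ [25/34, 1) → index 7

1 2 2 3 4 4 7 7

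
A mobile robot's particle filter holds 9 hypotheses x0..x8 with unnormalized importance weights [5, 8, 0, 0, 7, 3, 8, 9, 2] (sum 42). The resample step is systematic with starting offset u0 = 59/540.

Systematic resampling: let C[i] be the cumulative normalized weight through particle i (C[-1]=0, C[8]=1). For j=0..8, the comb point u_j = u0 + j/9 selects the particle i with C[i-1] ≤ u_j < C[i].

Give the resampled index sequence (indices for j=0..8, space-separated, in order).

C = [5/42, 13/42, 13/42, 13/42, 10/21, 23/42, 31/42, 20/21, 1]
j=0: u_0=59/540 ∈ [0, 5/42) → index 0
j=1: u_1=119/540 ∈ [5/42, 13/42) → index 1
j=2: u_2=179/540 ∈ [13/42, 10/21) → index 4
j=3: u_3=239/540 ∈ [13/42, 10/21) → index 4
j=4: u_4=299/540 ∈ [23/42, 31/42) → index 6
j=5: u_5=359/540 ∈ [23/42, 31/42) → index 6
j=6: u_6=419/540 ∈ [31/42, 20/21) → index 7
j=7: u_7=479/540 ∈ [31/42, 20/21) → index 7
j=8: u_8=539/540 ∈ [20/21, 1) → index 8

0 1 4 4 6 6 7 7 8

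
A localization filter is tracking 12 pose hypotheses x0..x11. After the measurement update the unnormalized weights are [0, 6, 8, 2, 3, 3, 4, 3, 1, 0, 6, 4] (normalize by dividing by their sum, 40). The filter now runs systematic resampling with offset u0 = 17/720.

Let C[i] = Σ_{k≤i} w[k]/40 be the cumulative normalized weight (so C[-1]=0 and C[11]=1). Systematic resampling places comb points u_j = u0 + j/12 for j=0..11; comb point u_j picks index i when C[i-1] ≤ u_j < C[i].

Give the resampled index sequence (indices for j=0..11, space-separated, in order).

1 1 2 2 3 4 5 6 7 10 10 11

C = [0, 3/20, 7/20, 2/5, 19/40, 11/20, 13/20, 29/40, 3/4, 3/4, 9/10, 1]
j=0: u_0=17/720 ∈ [0, 3/20) → index 1
j=1: u_1=77/720 ∈ [0, 3/20) → index 1
j=2: u_2=137/720 ∈ [3/20, 7/20) → index 2
j=3: u_3=197/720 ∈ [3/20, 7/20) → index 2
j=4: u_4=257/720 ∈ [7/20, 2/5) → index 3
j=5: u_5=317/720 ∈ [2/5, 19/40) → index 4
j=6: u_6=377/720 ∈ [19/40, 11/20) → index 5
j=7: u_7=437/720 ∈ [11/20, 13/20) → index 6
j=8: u_8=497/720 ∈ [13/20, 29/40) → index 7
j=9: u_9=557/720 ∈ [3/4, 9/10) → index 10
j=10: u_10=617/720 ∈ [3/4, 9/10) → index 10
j=11: u_11=677/720 ∈ [9/10, 1) → index 11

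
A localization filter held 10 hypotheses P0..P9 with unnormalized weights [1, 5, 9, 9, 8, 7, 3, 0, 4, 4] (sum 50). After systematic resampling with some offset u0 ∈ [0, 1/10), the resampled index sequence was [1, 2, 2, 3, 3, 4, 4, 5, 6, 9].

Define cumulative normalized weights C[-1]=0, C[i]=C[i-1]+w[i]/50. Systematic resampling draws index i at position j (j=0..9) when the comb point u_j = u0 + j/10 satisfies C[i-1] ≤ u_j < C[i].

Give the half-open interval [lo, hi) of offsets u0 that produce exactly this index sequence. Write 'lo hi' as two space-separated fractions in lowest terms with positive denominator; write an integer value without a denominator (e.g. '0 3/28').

1/50 1/25

C = [1/50, 3/25, 3/10, 12/25, 16/25, 39/50, 21/25, 21/25, 23/25, 1]
j=0 picked index 1: u0 ∈ [1/50, 3/25)
j=1 picked index 2: u0 ∈ [1/50, 1/5)
j=2 picked index 2: u0 ∈ [-2/25, 1/10)
j=3 picked index 3: u0 ∈ [0, 9/50)
j=4 picked index 3: u0 ∈ [-1/10, 2/25)
j=5 picked index 4: u0 ∈ [-1/50, 7/50)
j=6 picked index 4: u0 ∈ [-3/25, 1/25)
j=7 picked index 5: u0 ∈ [-3/50, 2/25)
j=8 picked index 6: u0 ∈ [-1/50, 1/25)
j=9 picked index 9: u0 ∈ [1/50, 1/10)
intersection: [1/50, 1/25)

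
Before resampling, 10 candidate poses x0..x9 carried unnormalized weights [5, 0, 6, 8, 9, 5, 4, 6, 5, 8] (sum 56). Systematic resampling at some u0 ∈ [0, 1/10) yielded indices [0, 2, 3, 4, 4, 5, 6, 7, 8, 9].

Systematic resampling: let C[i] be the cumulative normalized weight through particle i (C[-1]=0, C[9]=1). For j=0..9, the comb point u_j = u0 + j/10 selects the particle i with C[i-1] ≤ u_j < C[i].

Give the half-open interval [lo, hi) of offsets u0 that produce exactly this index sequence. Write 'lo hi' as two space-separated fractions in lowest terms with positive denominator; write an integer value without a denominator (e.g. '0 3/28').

11/280 2/35

C = [5/56, 5/56, 11/56, 19/56, 1/2, 33/56, 37/56, 43/56, 6/7, 1]
j=0 picked index 0: u0 ∈ [0, 5/56)
j=1 picked index 2: u0 ∈ [-3/280, 27/280)
j=2 picked index 3: u0 ∈ [-1/280, 39/280)
j=3 picked index 4: u0 ∈ [11/280, 1/5)
j=4 picked index 4: u0 ∈ [-17/280, 1/10)
j=5 picked index 5: u0 ∈ [0, 5/56)
j=6 picked index 6: u0 ∈ [-3/280, 17/280)
j=7 picked index 7: u0 ∈ [-11/280, 19/280)
j=8 picked index 8: u0 ∈ [-9/280, 2/35)
j=9 picked index 9: u0 ∈ [-3/70, 1/10)
intersection: [11/280, 2/35)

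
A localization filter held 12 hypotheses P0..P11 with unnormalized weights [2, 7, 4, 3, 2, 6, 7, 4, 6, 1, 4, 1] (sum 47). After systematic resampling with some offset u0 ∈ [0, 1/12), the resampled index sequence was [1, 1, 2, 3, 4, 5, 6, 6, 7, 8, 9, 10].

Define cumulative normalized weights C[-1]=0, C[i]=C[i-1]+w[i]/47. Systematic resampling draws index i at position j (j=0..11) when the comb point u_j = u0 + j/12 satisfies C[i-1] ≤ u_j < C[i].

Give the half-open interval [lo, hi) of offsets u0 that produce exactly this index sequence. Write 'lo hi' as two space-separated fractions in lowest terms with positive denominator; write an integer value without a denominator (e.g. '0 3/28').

C = [2/47, 9/47, 13/47, 16/47, 18/47, 24/47, 31/47, 35/47, 41/47, 42/47, 46/47, 1]
j=0 picked index 1: u0 ∈ [2/47, 9/47)
j=1 picked index 1: u0 ∈ [-23/564, 61/564)
j=2 picked index 2: u0 ∈ [7/282, 31/282)
j=3 picked index 3: u0 ∈ [5/188, 17/188)
j=4 picked index 4: u0 ∈ [1/141, 7/141)
j=5 picked index 5: u0 ∈ [-19/564, 53/564)
j=6 picked index 6: u0 ∈ [1/94, 15/94)
j=7 picked index 6: u0 ∈ [-41/564, 43/564)
j=8 picked index 7: u0 ∈ [-1/141, 11/141)
j=9 picked index 8: u0 ∈ [-1/188, 23/188)
j=10 picked index 9: u0 ∈ [11/282, 17/282)
j=11 picked index 10: u0 ∈ [-13/564, 35/564)
intersection: [2/47, 7/141)

2/47 7/141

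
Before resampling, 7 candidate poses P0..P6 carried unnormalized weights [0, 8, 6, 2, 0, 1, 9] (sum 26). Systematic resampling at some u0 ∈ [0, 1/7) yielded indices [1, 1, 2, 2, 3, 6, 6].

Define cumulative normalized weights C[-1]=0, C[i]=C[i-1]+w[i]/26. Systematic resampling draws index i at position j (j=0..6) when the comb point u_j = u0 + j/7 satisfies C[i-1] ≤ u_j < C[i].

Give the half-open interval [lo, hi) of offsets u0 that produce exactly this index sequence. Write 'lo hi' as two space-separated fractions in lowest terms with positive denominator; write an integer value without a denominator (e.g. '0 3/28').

C = [0, 4/13, 7/13, 8/13, 8/13, 17/26, 1]
j=0 picked index 1: u0 ∈ [0, 4/13)
j=1 picked index 1: u0 ∈ [-1/7, 15/91)
j=2 picked index 2: u0 ∈ [2/91, 23/91)
j=3 picked index 2: u0 ∈ [-11/91, 10/91)
j=4 picked index 3: u0 ∈ [-3/91, 4/91)
j=5 picked index 6: u0 ∈ [-11/182, 2/7)
j=6 picked index 6: u0 ∈ [-37/182, 1/7)
intersection: [2/91, 4/91)

2/91 4/91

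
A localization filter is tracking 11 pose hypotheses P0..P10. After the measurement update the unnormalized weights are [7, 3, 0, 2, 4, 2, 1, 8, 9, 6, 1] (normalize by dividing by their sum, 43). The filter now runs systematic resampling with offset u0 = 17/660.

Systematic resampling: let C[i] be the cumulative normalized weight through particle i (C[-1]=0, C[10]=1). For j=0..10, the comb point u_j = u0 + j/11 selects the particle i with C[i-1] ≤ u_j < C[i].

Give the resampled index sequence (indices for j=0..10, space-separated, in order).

C = [7/43, 10/43, 10/43, 12/43, 16/43, 18/43, 19/43, 27/43, 36/43, 42/43, 1]
j=0: u_0=17/660 ∈ [0, 7/43) → index 0
j=1: u_1=7/60 ∈ [0, 7/43) → index 0
j=2: u_2=137/660 ∈ [7/43, 10/43) → index 1
j=3: u_3=197/660 ∈ [12/43, 16/43) → index 4
j=4: u_4=257/660 ∈ [16/43, 18/43) → index 5
j=5: u_5=317/660 ∈ [19/43, 27/43) → index 7
j=6: u_6=377/660 ∈ [19/43, 27/43) → index 7
j=7: u_7=437/660 ∈ [27/43, 36/43) → index 8
j=8: u_8=497/660 ∈ [27/43, 36/43) → index 8
j=9: u_9=557/660 ∈ [36/43, 42/43) → index 9
j=10: u_10=617/660 ∈ [36/43, 42/43) → index 9

0 0 1 4 5 7 7 8 8 9 9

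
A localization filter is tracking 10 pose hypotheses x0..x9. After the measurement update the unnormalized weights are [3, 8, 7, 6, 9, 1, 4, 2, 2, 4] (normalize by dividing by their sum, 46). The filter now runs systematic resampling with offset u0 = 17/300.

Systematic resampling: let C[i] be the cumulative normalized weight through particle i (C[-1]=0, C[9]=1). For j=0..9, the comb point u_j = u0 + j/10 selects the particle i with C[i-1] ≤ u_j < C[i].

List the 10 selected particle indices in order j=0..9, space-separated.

0 1 2 2 3 4 4 6 7 9

C = [3/46, 11/46, 9/23, 12/23, 33/46, 17/23, 19/23, 20/23, 21/23, 1]
j=0: u_0=17/300 ∈ [0, 3/46) → index 0
j=1: u_1=47/300 ∈ [3/46, 11/46) → index 1
j=2: u_2=77/300 ∈ [11/46, 9/23) → index 2
j=3: u_3=107/300 ∈ [11/46, 9/23) → index 2
j=4: u_4=137/300 ∈ [9/23, 12/23) → index 3
j=5: u_5=167/300 ∈ [12/23, 33/46) → index 4
j=6: u_6=197/300 ∈ [12/23, 33/46) → index 4
j=7: u_7=227/300 ∈ [17/23, 19/23) → index 6
j=8: u_8=257/300 ∈ [19/23, 20/23) → index 7
j=9: u_9=287/300 ∈ [21/23, 1) → index 9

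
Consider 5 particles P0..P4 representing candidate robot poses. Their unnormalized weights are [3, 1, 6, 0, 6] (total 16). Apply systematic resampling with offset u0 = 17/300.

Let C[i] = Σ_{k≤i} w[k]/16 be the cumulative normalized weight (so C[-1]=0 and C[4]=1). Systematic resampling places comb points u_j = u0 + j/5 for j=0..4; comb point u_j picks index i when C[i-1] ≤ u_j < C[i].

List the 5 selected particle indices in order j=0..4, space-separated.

0 2 2 4 4

C = [3/16, 1/4, 5/8, 5/8, 1]
j=0: u_0=17/300 ∈ [0, 3/16) → index 0
j=1: u_1=77/300 ∈ [1/4, 5/8) → index 2
j=2: u_2=137/300 ∈ [1/4, 5/8) → index 2
j=3: u_3=197/300 ∈ [5/8, 1) → index 4
j=4: u_4=257/300 ∈ [5/8, 1) → index 4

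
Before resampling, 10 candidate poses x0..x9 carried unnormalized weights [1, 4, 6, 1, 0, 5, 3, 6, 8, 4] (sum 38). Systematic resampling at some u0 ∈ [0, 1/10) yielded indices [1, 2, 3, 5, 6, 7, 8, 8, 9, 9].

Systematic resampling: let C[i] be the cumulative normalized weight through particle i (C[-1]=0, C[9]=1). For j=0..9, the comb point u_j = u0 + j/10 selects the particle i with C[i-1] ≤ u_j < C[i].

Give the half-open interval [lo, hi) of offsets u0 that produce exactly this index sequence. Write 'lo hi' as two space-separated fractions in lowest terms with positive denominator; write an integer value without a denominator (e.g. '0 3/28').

C = [1/38, 5/38, 11/38, 6/19, 6/19, 17/38, 10/19, 13/19, 17/19, 1]
j=0 picked index 1: u0 ∈ [1/38, 5/38)
j=1 picked index 2: u0 ∈ [3/95, 18/95)
j=2 picked index 3: u0 ∈ [17/190, 11/95)
j=3 picked index 5: u0 ∈ [3/190, 14/95)
j=4 picked index 6: u0 ∈ [9/190, 12/95)
j=5 picked index 7: u0 ∈ [1/38, 7/38)
j=6 picked index 8: u0 ∈ [8/95, 28/95)
j=7 picked index 8: u0 ∈ [-3/190, 37/190)
j=8 picked index 9: u0 ∈ [9/95, 1/5)
j=9 picked index 9: u0 ∈ [-1/190, 1/10)
intersection: [9/95, 1/10)

9/95 1/10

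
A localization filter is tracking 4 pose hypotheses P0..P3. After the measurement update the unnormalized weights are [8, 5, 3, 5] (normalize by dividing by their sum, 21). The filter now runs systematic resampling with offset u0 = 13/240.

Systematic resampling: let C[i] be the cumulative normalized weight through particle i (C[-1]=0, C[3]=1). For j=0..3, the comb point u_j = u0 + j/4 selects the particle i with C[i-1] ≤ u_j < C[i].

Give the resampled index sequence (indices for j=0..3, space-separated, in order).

C = [8/21, 13/21, 16/21, 1]
j=0: u_0=13/240 ∈ [0, 8/21) → index 0
j=1: u_1=73/240 ∈ [0, 8/21) → index 0
j=2: u_2=133/240 ∈ [8/21, 13/21) → index 1
j=3: u_3=193/240 ∈ [16/21, 1) → index 3

0 0 1 3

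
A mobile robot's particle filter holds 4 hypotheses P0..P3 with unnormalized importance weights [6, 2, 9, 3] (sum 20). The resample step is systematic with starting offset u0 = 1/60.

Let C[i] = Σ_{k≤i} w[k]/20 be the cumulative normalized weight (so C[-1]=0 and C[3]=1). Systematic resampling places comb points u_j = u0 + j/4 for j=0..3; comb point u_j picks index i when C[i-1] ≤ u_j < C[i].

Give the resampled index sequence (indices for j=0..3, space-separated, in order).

C = [3/10, 2/5, 17/20, 1]
j=0: u_0=1/60 ∈ [0, 3/10) → index 0
j=1: u_1=4/15 ∈ [0, 3/10) → index 0
j=2: u_2=31/60 ∈ [2/5, 17/20) → index 2
j=3: u_3=23/30 ∈ [2/5, 17/20) → index 2

0 0 2 2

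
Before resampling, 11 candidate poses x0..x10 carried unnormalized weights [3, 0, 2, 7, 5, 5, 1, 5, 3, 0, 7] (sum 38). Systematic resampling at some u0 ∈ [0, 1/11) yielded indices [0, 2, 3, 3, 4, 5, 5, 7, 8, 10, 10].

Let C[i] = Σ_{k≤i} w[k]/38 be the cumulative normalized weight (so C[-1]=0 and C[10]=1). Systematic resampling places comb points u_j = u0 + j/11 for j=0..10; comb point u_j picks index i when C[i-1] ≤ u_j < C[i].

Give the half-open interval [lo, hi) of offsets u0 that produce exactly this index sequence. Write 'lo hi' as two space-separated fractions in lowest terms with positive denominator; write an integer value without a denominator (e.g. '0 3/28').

C = [3/38, 3/38, 5/38, 6/19, 17/38, 11/19, 23/38, 14/19, 31/38, 31/38, 1]
j=0 picked index 0: u0 ∈ [0, 3/38)
j=1 picked index 2: u0 ∈ [-5/418, 17/418)
j=2 picked index 3: u0 ∈ [-21/418, 28/209)
j=3 picked index 3: u0 ∈ [-59/418, 9/209)
j=4 picked index 4: u0 ∈ [-10/209, 35/418)
j=5 picked index 5: u0 ∈ [-3/418, 26/209)
j=6 picked index 5: u0 ∈ [-41/418, 7/209)
j=7 picked index 7: u0 ∈ [-13/418, 21/209)
j=8 picked index 8: u0 ∈ [2/209, 37/418)
j=9 picked index 10: u0 ∈ [-1/418, 2/11)
j=10 picked index 10: u0 ∈ [-39/418, 1/11)
intersection: [2/209, 7/209)

2/209 7/209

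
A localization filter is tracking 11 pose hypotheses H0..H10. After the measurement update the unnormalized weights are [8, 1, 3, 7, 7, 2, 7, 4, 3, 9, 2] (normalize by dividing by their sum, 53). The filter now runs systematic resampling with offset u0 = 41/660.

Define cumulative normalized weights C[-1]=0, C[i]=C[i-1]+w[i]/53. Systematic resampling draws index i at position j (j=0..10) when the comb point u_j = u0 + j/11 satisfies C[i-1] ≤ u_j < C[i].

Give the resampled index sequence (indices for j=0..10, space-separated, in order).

0 1 3 3 4 5 6 7 8 9 10

C = [8/53, 9/53, 12/53, 19/53, 26/53, 28/53, 35/53, 39/53, 42/53, 51/53, 1]
j=0: u_0=41/660 ∈ [0, 8/53) → index 0
j=1: u_1=101/660 ∈ [8/53, 9/53) → index 1
j=2: u_2=161/660 ∈ [12/53, 19/53) → index 3
j=3: u_3=221/660 ∈ [12/53, 19/53) → index 3
j=4: u_4=281/660 ∈ [19/53, 26/53) → index 4
j=5: u_5=31/60 ∈ [26/53, 28/53) → index 5
j=6: u_6=401/660 ∈ [28/53, 35/53) → index 6
j=7: u_7=461/660 ∈ [35/53, 39/53) → index 7
j=8: u_8=521/660 ∈ [39/53, 42/53) → index 8
j=9: u_9=581/660 ∈ [42/53, 51/53) → index 9
j=10: u_10=641/660 ∈ [51/53, 1) → index 10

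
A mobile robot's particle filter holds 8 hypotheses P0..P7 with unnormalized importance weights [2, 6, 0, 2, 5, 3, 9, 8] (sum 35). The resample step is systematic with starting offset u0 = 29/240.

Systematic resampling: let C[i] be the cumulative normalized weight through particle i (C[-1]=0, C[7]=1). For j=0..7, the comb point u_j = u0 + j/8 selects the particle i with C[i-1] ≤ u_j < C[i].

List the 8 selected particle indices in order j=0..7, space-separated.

C = [2/35, 8/35, 8/35, 2/7, 3/7, 18/35, 27/35, 1]
j=0: u_0=29/240 ∈ [2/35, 8/35) → index 1
j=1: u_1=59/240 ∈ [8/35, 2/7) → index 3
j=2: u_2=89/240 ∈ [2/7, 3/7) → index 4
j=3: u_3=119/240 ∈ [3/7, 18/35) → index 5
j=4: u_4=149/240 ∈ [18/35, 27/35) → index 6
j=5: u_5=179/240 ∈ [18/35, 27/35) → index 6
j=6: u_6=209/240 ∈ [27/35, 1) → index 7
j=7: u_7=239/240 ∈ [27/35, 1) → index 7

1 3 4 5 6 6 7 7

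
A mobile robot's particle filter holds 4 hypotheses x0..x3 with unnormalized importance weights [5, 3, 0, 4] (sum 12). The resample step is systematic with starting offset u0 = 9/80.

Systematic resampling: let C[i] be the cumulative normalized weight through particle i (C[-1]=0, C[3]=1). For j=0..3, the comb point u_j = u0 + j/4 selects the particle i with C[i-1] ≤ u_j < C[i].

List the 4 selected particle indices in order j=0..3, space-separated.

C = [5/12, 2/3, 2/3, 1]
j=0: u_0=9/80 ∈ [0, 5/12) → index 0
j=1: u_1=29/80 ∈ [0, 5/12) → index 0
j=2: u_2=49/80 ∈ [5/12, 2/3) → index 1
j=3: u_3=69/80 ∈ [2/3, 1) → index 3

0 0 1 3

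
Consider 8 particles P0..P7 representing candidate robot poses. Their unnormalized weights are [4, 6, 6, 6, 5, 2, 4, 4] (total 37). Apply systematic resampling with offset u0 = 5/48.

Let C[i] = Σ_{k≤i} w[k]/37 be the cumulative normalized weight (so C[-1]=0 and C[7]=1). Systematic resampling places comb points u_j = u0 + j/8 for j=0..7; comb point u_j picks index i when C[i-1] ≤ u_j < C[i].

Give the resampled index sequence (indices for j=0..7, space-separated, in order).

C = [4/37, 10/37, 16/37, 22/37, 27/37, 29/37, 33/37, 1]
j=0: u_0=5/48 ∈ [0, 4/37) → index 0
j=1: u_1=11/48 ∈ [4/37, 10/37) → index 1
j=2: u_2=17/48 ∈ [10/37, 16/37) → index 2
j=3: u_3=23/48 ∈ [16/37, 22/37) → index 3
j=4: u_4=29/48 ∈ [22/37, 27/37) → index 4
j=5: u_5=35/48 ∈ [22/37, 27/37) → index 4
j=6: u_6=41/48 ∈ [29/37, 33/37) → index 6
j=7: u_7=47/48 ∈ [33/37, 1) → index 7

0 1 2 3 4 4 6 7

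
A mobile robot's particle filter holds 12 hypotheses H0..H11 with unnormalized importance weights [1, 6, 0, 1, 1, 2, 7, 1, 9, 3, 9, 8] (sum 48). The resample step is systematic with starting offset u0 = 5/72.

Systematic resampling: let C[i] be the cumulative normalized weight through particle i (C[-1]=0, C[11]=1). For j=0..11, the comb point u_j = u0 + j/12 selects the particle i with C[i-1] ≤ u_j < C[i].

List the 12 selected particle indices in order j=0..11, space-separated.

1 3 6 6 8 8 8 10 10 10 11 11

C = [1/48, 7/48, 7/48, 1/6, 3/16, 11/48, 3/8, 19/48, 7/12, 31/48, 5/6, 1]
j=0: u_0=5/72 ∈ [1/48, 7/48) → index 1
j=1: u_1=11/72 ∈ [7/48, 1/6) → index 3
j=2: u_2=17/72 ∈ [11/48, 3/8) → index 6
j=3: u_3=23/72 ∈ [11/48, 3/8) → index 6
j=4: u_4=29/72 ∈ [19/48, 7/12) → index 8
j=5: u_5=35/72 ∈ [19/48, 7/12) → index 8
j=6: u_6=41/72 ∈ [19/48, 7/12) → index 8
j=7: u_7=47/72 ∈ [31/48, 5/6) → index 10
j=8: u_8=53/72 ∈ [31/48, 5/6) → index 10
j=9: u_9=59/72 ∈ [31/48, 5/6) → index 10
j=10: u_10=65/72 ∈ [5/6, 1) → index 11
j=11: u_11=71/72 ∈ [5/6, 1) → index 11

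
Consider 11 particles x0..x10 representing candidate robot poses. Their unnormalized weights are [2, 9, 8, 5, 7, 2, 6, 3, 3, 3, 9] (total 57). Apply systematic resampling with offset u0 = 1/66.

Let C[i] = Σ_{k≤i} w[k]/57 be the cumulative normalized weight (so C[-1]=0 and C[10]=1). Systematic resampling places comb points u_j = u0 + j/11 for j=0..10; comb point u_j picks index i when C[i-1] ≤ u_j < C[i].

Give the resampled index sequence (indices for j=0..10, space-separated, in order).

C = [2/57, 11/57, 1/3, 8/19, 31/57, 11/19, 13/19, 14/19, 15/19, 16/19, 1]
j=0: u_0=1/66 ∈ [0, 2/57) → index 0
j=1: u_1=7/66 ∈ [2/57, 11/57) → index 1
j=2: u_2=13/66 ∈ [11/57, 1/3) → index 2
j=3: u_3=19/66 ∈ [11/57, 1/3) → index 2
j=4: u_4=25/66 ∈ [1/3, 8/19) → index 3
j=5: u_5=31/66 ∈ [8/19, 31/57) → index 4
j=6: u_6=37/66 ∈ [31/57, 11/19) → index 5
j=7: u_7=43/66 ∈ [11/19, 13/19) → index 6
j=8: u_8=49/66 ∈ [14/19, 15/19) → index 8
j=9: u_9=5/6 ∈ [15/19, 16/19) → index 9
j=10: u_10=61/66 ∈ [16/19, 1) → index 10

0 1 2 2 3 4 5 6 8 9 10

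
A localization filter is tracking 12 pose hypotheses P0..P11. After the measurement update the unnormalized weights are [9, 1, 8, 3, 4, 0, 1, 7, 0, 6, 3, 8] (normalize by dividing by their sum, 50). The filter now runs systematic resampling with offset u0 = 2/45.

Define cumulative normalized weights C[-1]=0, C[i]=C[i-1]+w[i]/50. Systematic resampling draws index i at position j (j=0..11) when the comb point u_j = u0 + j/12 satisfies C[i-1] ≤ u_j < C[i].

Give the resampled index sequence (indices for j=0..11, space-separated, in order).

C = [9/50, 1/5, 9/25, 21/50, 1/2, 1/2, 13/25, 33/50, 33/50, 39/50, 21/25, 1]
j=0: u_0=2/45 ∈ [0, 9/50) → index 0
j=1: u_1=23/180 ∈ [0, 9/50) → index 0
j=2: u_2=19/90 ∈ [1/5, 9/25) → index 2
j=3: u_3=53/180 ∈ [1/5, 9/25) → index 2
j=4: u_4=17/45 ∈ [9/25, 21/50) → index 3
j=5: u_5=83/180 ∈ [21/50, 1/2) → index 4
j=6: u_6=49/90 ∈ [13/25, 33/50) → index 7
j=7: u_7=113/180 ∈ [13/25, 33/50) → index 7
j=8: u_8=32/45 ∈ [33/50, 39/50) → index 9
j=9: u_9=143/180 ∈ [39/50, 21/25) → index 10
j=10: u_10=79/90 ∈ [21/25, 1) → index 11
j=11: u_11=173/180 ∈ [21/25, 1) → index 11

0 0 2 2 3 4 7 7 9 10 11 11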